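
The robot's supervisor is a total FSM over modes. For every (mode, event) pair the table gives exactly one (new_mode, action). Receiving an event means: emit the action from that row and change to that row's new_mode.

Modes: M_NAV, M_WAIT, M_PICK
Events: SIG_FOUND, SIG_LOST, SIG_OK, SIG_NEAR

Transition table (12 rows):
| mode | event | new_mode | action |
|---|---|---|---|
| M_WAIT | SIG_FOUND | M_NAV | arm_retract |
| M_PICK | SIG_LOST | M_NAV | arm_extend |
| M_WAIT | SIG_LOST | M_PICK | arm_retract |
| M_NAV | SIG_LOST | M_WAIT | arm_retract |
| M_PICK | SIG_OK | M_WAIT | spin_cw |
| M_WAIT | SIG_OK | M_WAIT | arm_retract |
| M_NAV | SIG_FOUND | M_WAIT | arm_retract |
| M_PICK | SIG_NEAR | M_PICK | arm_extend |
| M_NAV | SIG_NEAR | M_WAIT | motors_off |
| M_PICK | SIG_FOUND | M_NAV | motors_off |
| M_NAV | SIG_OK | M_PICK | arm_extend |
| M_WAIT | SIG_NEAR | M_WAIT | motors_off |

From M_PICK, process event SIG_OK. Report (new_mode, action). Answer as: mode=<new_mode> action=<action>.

current mode = M_PICK; filter table to that mode:
  (M_PICK, SIG_LOST) → (M_NAV, arm_extend)
  (M_PICK, SIG_OK) → (M_WAIT, spin_cw)  ← event matches
  (M_PICK, SIG_NEAR) → (M_PICK, arm_extend)
  (M_PICK, SIG_FOUND) → (M_NAV, motors_off)
event = SIG_OK selects (M_WAIT, spin_cw)

mode=M_WAIT action=spin_cw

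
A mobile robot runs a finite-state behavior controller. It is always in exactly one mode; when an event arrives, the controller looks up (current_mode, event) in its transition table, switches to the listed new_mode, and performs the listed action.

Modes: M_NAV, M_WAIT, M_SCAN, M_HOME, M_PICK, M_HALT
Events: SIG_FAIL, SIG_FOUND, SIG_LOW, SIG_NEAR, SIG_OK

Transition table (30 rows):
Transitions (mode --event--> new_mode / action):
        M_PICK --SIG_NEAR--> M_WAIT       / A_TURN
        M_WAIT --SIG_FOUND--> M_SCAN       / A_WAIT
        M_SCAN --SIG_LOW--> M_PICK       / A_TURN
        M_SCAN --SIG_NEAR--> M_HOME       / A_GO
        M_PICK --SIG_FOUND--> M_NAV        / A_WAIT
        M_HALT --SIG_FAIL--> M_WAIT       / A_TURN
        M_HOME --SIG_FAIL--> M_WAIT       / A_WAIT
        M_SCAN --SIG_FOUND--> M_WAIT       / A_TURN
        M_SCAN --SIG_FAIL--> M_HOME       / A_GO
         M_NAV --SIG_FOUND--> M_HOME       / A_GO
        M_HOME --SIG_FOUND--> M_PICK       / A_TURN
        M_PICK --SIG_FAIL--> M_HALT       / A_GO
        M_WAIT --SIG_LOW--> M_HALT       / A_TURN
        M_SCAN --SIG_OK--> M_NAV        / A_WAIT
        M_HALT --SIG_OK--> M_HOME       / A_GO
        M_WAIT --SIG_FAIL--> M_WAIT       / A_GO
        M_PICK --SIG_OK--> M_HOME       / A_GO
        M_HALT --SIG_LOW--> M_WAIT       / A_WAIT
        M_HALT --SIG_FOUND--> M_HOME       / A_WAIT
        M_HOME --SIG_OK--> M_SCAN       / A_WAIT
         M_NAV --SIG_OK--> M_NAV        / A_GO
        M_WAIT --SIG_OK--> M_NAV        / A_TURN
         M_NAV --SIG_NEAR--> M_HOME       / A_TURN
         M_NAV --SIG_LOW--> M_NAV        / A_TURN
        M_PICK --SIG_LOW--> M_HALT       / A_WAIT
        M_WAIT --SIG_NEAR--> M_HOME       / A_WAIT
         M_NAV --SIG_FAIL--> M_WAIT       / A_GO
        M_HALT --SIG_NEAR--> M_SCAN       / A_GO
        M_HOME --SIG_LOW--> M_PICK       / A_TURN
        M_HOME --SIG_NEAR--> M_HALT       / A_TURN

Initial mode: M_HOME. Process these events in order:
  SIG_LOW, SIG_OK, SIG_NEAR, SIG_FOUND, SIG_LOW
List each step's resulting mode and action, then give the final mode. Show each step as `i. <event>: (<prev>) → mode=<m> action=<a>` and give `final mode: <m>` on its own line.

1. SIG_LOW: (M_HOME) → mode=M_PICK action=A_TURN
2. SIG_OK: (M_PICK) → mode=M_HOME action=A_GO
3. SIG_NEAR: (M_HOME) → mode=M_HALT action=A_TURN
4. SIG_FOUND: (M_HALT) → mode=M_HOME action=A_WAIT
5. SIG_LOW: (M_HOME) → mode=M_PICK action=A_TURN

final mode: M_PICK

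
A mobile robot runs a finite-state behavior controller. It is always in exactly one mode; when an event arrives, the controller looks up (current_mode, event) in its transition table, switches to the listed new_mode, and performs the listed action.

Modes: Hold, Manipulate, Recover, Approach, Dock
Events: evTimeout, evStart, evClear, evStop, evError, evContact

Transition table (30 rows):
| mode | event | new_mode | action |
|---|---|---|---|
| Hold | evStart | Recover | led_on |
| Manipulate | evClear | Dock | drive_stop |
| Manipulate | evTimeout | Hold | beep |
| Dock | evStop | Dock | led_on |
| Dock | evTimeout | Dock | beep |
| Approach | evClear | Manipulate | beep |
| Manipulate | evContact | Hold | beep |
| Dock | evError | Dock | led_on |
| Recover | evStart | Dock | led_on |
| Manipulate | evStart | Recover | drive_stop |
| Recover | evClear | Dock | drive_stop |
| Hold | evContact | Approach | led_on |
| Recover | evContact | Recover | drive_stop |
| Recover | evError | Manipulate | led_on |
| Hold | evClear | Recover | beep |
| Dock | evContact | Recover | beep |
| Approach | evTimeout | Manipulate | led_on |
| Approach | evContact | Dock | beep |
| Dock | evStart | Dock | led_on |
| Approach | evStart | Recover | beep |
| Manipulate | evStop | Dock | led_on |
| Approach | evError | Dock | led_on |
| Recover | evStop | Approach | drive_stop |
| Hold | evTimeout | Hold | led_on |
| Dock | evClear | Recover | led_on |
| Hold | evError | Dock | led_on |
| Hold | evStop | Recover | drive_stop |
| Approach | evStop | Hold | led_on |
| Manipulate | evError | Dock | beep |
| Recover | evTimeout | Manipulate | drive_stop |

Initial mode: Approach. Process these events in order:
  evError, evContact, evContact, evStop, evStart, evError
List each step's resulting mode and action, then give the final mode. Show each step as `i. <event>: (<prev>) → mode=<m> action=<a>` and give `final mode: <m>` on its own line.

1. evError: (Approach) → mode=Dock action=led_on
2. evContact: (Dock) → mode=Recover action=beep
3. evContact: (Recover) → mode=Recover action=drive_stop
4. evStop: (Recover) → mode=Approach action=drive_stop
5. evStart: (Approach) → mode=Recover action=beep
6. evError: (Recover) → mode=Manipulate action=led_on

final mode: Manipulate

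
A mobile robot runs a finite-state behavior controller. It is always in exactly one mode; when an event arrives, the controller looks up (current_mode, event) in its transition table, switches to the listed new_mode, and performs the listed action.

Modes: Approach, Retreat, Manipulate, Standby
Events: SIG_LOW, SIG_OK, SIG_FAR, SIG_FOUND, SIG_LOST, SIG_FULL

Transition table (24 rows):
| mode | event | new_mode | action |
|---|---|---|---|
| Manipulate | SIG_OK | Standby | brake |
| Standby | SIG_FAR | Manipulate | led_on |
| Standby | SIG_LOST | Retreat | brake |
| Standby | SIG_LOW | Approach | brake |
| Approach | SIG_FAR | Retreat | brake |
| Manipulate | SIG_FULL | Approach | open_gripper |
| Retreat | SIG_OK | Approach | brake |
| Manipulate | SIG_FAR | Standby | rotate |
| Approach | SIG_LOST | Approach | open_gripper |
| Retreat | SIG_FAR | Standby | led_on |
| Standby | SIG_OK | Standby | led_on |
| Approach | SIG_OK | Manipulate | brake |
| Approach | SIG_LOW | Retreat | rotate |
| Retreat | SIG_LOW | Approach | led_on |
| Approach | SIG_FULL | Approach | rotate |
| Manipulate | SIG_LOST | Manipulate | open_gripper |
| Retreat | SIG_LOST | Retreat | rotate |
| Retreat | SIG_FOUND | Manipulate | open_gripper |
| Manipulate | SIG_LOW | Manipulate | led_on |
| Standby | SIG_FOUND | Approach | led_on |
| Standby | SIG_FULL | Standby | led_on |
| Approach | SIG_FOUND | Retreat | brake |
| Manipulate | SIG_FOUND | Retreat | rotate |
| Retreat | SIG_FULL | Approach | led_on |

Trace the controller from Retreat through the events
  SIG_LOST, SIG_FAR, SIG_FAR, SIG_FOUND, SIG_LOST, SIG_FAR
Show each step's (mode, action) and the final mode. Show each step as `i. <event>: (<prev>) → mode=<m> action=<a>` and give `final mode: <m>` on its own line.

final mode: Standby

1. SIG_LOST: (Retreat) → mode=Retreat action=rotate
2. SIG_FAR: (Retreat) → mode=Standby action=led_on
3. SIG_FAR: (Standby) → mode=Manipulate action=led_on
4. SIG_FOUND: (Manipulate) → mode=Retreat action=rotate
5. SIG_LOST: (Retreat) → mode=Retreat action=rotate
6. SIG_FAR: (Retreat) → mode=Standby action=led_on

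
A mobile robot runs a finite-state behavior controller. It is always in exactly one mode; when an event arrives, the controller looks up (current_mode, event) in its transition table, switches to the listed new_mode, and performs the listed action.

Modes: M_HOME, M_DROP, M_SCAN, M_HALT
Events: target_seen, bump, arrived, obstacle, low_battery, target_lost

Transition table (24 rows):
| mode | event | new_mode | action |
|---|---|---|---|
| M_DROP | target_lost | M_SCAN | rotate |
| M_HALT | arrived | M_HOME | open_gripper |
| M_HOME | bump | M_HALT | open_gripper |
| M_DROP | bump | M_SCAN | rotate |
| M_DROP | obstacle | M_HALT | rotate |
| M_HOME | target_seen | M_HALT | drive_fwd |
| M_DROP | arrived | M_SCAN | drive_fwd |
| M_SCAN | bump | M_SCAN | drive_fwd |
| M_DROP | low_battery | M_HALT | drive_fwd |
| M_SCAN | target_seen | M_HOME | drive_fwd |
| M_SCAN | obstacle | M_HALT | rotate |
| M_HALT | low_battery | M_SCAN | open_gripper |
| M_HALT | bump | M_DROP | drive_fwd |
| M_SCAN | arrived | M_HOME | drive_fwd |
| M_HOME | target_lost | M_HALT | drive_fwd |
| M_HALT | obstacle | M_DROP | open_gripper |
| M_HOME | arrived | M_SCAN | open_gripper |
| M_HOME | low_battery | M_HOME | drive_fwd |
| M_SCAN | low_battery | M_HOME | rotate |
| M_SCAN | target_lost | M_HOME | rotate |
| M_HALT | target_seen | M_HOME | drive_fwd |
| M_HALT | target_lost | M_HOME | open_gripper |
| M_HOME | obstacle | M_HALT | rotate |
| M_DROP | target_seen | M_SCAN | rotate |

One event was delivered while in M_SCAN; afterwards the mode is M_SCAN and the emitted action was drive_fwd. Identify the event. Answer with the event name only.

bump

try target_seen: (M_SCAN, target_seen) → (M_HOME, drive_fwd)
try bump: (M_SCAN, bump) → (M_SCAN, drive_fwd)  ← matches
try arrived: (M_SCAN, arrived) → (M_HOME, drive_fwd)
try obstacle: (M_SCAN, obstacle) → (M_HALT, rotate)
try low_battery: (M_SCAN, low_battery) → (M_HOME, rotate)
try target_lost: (M_SCAN, target_lost) → (M_HOME, rotate)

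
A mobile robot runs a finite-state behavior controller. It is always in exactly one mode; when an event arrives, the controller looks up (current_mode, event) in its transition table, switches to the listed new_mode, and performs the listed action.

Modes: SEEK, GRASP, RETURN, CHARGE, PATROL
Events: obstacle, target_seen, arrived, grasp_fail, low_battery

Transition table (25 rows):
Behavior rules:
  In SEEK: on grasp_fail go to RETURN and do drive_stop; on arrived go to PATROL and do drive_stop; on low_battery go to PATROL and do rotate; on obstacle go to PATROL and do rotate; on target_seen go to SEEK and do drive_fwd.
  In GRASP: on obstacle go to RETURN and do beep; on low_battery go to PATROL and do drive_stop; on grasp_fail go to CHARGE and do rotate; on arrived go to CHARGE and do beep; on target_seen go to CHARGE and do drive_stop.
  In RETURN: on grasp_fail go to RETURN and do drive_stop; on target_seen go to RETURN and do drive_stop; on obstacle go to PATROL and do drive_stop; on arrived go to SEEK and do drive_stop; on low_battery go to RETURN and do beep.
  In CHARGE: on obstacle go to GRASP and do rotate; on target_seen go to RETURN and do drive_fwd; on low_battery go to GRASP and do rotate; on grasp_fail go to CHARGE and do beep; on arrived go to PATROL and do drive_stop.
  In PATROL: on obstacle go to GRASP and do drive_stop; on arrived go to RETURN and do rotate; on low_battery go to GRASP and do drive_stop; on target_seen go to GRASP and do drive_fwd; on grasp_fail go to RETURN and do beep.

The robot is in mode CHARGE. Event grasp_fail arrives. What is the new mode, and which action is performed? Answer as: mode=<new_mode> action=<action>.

mode=CHARGE action=beep

current mode = CHARGE; filter table to that mode:
  (CHARGE, obstacle) → (GRASP, rotate)
  (CHARGE, target_seen) → (RETURN, drive_fwd)
  (CHARGE, low_battery) → (GRASP, rotate)
  (CHARGE, grasp_fail) → (CHARGE, beep)  ← event matches
  (CHARGE, arrived) → (PATROL, drive_stop)
event = grasp_fail selects (CHARGE, beep)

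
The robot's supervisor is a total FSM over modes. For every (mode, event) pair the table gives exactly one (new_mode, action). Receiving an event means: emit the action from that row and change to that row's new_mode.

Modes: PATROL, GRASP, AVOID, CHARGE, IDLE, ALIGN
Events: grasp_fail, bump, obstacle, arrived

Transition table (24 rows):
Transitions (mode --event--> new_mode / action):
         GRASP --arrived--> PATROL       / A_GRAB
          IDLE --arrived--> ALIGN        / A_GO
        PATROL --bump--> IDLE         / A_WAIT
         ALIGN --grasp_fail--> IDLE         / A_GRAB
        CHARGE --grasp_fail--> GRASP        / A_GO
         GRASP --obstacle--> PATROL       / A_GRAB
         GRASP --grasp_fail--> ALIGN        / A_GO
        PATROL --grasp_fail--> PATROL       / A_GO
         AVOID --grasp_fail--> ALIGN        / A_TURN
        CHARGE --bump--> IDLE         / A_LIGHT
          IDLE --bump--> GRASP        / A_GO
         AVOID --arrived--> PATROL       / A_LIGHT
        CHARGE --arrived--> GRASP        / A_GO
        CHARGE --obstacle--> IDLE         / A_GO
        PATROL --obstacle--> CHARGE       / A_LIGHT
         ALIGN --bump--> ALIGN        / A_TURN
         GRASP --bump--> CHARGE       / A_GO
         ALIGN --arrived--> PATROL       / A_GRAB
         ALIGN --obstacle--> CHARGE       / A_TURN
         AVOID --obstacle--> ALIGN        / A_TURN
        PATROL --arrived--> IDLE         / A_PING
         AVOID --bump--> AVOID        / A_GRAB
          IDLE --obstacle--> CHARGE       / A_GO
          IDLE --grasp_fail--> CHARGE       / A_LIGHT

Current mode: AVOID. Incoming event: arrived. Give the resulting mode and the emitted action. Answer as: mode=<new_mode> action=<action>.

mode=PATROL action=A_LIGHT

current mode = AVOID; filter table to that mode:
  (AVOID, grasp_fail) → (ALIGN, A_TURN)
  (AVOID, arrived) → (PATROL, A_LIGHT)  ← event matches
  (AVOID, obstacle) → (ALIGN, A_TURN)
  (AVOID, bump) → (AVOID, A_GRAB)
event = arrived selects (PATROL, A_LIGHT)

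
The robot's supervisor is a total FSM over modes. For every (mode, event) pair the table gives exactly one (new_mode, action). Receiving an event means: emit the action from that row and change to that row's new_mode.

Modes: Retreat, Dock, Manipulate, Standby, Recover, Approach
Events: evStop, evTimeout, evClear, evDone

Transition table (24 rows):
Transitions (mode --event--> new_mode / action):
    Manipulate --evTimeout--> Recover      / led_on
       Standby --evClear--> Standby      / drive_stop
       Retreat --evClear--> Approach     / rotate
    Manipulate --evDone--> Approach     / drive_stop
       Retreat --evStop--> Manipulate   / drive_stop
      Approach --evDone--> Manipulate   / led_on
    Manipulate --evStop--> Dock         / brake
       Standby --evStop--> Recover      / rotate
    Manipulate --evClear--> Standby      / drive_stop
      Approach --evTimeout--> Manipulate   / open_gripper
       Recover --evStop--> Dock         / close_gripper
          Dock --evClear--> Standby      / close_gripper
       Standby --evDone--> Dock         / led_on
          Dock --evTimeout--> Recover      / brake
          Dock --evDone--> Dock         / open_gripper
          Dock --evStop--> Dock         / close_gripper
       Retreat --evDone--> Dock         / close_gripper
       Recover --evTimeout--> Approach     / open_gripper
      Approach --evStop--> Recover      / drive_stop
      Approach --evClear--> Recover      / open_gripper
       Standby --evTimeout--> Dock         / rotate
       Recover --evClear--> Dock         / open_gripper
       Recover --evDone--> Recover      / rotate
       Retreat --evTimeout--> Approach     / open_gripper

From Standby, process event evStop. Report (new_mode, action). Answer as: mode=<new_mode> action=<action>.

current mode = Standby; filter table to that mode:
  (Standby, evClear) → (Standby, drive_stop)
  (Standby, evStop) → (Recover, rotate)  ← event matches
  (Standby, evDone) → (Dock, led_on)
  (Standby, evTimeout) → (Dock, rotate)
event = evStop selects (Recover, rotate)

mode=Recover action=rotate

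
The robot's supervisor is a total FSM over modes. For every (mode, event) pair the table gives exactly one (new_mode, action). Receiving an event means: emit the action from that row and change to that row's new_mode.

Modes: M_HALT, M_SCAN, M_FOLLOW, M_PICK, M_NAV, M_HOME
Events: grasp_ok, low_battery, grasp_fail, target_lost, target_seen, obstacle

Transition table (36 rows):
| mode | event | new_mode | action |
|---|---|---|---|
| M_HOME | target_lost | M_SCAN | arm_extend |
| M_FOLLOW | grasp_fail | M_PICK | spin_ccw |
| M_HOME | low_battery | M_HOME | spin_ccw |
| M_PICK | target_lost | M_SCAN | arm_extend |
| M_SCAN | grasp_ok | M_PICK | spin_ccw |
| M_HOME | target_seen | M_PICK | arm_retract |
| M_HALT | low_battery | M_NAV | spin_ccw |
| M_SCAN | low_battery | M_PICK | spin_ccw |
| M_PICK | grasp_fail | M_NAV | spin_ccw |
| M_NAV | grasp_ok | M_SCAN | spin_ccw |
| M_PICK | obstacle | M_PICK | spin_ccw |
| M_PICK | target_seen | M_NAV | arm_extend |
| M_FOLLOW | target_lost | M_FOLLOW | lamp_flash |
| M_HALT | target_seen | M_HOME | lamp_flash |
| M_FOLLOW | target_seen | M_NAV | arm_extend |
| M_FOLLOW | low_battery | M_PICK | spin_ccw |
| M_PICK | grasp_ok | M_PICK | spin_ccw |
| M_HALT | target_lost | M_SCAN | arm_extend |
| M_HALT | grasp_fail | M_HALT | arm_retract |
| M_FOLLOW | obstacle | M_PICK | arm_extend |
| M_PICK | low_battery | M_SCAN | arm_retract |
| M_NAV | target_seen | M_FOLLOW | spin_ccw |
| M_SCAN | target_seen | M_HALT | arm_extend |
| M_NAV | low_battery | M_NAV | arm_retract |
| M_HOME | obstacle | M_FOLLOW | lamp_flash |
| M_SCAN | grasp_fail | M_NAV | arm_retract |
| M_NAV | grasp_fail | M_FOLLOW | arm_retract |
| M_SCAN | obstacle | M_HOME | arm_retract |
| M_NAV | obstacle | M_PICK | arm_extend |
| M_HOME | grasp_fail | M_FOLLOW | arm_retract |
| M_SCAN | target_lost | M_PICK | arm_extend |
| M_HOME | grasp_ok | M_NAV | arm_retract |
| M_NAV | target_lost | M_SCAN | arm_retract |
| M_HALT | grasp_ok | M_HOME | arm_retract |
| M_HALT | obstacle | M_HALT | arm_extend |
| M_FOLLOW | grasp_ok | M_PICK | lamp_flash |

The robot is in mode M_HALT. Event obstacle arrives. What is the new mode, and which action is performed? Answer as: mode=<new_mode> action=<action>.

mode=M_HALT action=arm_extend

current mode = M_HALT; filter table to that mode:
  (M_HALT, low_battery) → (M_NAV, spin_ccw)
  (M_HALT, target_seen) → (M_HOME, lamp_flash)
  (M_HALT, target_lost) → (M_SCAN, arm_extend)
  (M_HALT, grasp_fail) → (M_HALT, arm_retract)
  (M_HALT, grasp_ok) → (M_HOME, arm_retract)
  (M_HALT, obstacle) → (M_HALT, arm_extend)  ← event matches
event = obstacle selects (M_HALT, arm_extend)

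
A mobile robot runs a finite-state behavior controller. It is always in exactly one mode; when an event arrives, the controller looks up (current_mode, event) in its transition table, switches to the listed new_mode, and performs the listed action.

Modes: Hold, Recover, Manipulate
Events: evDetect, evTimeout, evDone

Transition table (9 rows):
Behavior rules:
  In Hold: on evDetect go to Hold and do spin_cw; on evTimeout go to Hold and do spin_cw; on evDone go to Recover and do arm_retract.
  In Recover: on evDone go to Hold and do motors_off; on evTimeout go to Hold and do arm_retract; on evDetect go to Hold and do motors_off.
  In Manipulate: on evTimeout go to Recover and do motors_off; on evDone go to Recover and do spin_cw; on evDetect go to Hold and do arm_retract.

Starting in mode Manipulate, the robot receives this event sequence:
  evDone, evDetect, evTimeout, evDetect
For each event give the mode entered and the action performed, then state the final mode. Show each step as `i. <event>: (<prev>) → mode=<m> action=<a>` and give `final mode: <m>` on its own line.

1. evDone: (Manipulate) → mode=Recover action=spin_cw
2. evDetect: (Recover) → mode=Hold action=motors_off
3. evTimeout: (Hold) → mode=Hold action=spin_cw
4. evDetect: (Hold) → mode=Hold action=spin_cw

final mode: Hold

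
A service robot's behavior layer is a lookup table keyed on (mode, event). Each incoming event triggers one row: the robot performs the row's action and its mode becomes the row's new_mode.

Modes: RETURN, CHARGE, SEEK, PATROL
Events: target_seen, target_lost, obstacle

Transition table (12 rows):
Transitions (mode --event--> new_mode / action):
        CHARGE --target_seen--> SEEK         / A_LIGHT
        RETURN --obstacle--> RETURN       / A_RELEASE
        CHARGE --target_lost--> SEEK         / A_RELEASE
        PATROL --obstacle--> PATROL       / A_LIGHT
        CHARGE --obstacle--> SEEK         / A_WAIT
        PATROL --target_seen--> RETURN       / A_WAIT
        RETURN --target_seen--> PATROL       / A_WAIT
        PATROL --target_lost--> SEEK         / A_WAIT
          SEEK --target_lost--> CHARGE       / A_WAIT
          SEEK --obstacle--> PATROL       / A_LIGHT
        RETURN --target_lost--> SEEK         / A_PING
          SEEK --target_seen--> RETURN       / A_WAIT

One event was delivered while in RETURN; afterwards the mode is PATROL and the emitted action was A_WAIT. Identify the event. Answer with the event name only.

target_seen

try target_seen: (RETURN, target_seen) → (PATROL, A_WAIT)  ← matches
try target_lost: (RETURN, target_lost) → (SEEK, A_PING)
try obstacle: (RETURN, obstacle) → (RETURN, A_RELEASE)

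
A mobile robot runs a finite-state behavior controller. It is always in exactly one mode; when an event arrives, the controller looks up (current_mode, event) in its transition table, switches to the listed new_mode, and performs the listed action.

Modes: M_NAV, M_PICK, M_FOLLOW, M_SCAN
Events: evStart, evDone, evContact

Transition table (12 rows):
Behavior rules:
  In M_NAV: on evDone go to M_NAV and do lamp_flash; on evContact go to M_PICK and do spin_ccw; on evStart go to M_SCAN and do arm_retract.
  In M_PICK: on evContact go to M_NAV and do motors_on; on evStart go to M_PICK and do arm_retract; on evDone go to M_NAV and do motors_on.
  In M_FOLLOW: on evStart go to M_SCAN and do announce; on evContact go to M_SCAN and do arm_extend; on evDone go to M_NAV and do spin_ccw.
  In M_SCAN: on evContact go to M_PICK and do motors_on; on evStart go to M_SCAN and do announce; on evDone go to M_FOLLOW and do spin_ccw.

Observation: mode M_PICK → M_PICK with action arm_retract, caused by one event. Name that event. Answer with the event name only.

evStart

try evStart: (M_PICK, evStart) → (M_PICK, arm_retract)  ← matches
try evDone: (M_PICK, evDone) → (M_NAV, motors_on)
try evContact: (M_PICK, evContact) → (M_NAV, motors_on)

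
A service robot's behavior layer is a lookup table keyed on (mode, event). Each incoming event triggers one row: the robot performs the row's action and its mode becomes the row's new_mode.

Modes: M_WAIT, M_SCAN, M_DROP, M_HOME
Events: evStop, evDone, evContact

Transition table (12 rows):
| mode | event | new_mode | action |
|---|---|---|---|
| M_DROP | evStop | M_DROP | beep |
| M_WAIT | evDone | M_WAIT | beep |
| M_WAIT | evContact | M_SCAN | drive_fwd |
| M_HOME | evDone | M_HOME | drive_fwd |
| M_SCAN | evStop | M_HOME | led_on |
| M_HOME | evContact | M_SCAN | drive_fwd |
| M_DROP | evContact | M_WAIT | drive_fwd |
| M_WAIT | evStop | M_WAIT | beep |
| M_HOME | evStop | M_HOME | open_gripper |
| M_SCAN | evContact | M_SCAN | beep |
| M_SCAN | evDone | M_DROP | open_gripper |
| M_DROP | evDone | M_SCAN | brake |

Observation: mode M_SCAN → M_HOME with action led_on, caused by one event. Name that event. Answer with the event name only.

evStop

try evStop: (M_SCAN, evStop) → (M_HOME, led_on)  ← matches
try evDone: (M_SCAN, evDone) → (M_DROP, open_gripper)
try evContact: (M_SCAN, evContact) → (M_SCAN, beep)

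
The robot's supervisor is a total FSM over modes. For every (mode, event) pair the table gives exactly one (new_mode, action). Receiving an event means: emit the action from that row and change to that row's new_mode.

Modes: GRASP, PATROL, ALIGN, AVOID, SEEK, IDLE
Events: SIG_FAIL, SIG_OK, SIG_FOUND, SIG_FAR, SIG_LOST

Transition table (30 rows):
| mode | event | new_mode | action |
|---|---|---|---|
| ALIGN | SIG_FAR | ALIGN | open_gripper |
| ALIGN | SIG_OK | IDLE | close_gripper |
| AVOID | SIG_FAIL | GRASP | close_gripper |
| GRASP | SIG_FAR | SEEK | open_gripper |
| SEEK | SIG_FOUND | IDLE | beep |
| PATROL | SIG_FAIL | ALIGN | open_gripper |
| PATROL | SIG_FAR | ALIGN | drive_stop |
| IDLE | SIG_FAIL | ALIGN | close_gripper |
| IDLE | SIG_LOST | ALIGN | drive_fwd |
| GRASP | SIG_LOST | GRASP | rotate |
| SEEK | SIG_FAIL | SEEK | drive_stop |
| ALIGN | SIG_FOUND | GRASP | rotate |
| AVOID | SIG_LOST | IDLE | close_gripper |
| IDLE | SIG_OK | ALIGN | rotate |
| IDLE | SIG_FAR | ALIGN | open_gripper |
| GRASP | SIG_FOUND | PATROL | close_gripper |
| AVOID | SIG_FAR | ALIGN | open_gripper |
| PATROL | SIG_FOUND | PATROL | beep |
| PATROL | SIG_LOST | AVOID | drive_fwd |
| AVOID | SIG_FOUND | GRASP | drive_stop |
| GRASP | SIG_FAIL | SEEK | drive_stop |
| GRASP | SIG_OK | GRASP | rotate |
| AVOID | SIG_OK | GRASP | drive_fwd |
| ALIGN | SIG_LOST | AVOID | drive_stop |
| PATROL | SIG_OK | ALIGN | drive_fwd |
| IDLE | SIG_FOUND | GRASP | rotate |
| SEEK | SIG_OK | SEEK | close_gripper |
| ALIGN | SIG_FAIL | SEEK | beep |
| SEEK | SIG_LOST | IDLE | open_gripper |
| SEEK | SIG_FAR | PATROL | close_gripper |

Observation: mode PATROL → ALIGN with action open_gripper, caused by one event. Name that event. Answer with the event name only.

try SIG_FAIL: (PATROL, SIG_FAIL) → (ALIGN, open_gripper)  ← matches
try SIG_OK: (PATROL, SIG_OK) → (ALIGN, drive_fwd)
try SIG_FOUND: (PATROL, SIG_FOUND) → (PATROL, beep)
try SIG_FAR: (PATROL, SIG_FAR) → (ALIGN, drive_stop)
try SIG_LOST: (PATROL, SIG_LOST) → (AVOID, drive_fwd)

SIG_FAIL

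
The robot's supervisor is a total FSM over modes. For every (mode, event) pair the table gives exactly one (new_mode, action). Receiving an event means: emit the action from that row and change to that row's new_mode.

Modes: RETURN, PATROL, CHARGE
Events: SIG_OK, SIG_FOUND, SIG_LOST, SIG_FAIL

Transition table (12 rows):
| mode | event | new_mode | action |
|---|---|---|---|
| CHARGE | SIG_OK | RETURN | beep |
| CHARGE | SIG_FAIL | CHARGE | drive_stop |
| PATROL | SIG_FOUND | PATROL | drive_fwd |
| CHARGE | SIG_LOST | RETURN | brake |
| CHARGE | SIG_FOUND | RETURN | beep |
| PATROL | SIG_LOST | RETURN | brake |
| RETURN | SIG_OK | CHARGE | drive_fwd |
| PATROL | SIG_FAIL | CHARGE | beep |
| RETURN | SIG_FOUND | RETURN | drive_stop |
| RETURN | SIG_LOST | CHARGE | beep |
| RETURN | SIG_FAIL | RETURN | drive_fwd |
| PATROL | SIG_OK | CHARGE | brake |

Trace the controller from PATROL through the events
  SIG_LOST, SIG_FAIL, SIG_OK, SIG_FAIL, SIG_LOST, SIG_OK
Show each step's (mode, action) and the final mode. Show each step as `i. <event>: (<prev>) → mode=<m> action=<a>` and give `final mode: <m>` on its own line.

final mode: CHARGE

1. SIG_LOST: (PATROL) → mode=RETURN action=brake
2. SIG_FAIL: (RETURN) → mode=RETURN action=drive_fwd
3. SIG_OK: (RETURN) → mode=CHARGE action=drive_fwd
4. SIG_FAIL: (CHARGE) → mode=CHARGE action=drive_stop
5. SIG_LOST: (CHARGE) → mode=RETURN action=brake
6. SIG_OK: (RETURN) → mode=CHARGE action=drive_fwd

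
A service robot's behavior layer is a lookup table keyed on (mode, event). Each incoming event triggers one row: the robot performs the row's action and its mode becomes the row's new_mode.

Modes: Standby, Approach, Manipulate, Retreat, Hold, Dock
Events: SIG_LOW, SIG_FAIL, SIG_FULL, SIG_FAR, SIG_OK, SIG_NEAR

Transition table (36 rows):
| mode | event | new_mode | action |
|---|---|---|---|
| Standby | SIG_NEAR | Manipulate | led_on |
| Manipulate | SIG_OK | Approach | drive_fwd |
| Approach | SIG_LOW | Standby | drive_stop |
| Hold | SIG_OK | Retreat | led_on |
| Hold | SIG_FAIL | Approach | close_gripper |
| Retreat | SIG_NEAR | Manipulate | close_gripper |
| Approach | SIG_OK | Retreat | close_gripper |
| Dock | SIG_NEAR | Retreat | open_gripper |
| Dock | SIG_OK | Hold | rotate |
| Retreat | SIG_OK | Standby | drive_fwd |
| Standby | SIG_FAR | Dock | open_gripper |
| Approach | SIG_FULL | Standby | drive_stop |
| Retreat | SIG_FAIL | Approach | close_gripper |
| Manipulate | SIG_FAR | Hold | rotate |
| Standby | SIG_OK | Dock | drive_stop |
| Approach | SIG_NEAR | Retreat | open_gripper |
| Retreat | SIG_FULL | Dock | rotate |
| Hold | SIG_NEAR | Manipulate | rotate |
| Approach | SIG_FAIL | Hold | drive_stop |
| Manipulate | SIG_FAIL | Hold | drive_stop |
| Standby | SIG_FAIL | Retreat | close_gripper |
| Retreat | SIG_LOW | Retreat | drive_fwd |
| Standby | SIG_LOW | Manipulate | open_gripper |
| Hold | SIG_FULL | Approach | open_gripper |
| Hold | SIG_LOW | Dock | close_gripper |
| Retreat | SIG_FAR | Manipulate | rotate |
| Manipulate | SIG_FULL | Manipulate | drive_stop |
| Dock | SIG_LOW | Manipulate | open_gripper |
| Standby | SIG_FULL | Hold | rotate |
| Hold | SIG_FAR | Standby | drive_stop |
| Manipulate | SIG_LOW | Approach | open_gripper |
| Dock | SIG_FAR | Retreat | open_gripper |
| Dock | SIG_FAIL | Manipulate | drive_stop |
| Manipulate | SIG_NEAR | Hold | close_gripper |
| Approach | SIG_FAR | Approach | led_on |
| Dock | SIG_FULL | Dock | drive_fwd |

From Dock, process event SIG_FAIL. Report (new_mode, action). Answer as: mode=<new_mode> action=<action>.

mode=Manipulate action=drive_stop

current mode = Dock; filter table to that mode:
  (Dock, SIG_NEAR) → (Retreat, open_gripper)
  (Dock, SIG_OK) → (Hold, rotate)
  (Dock, SIG_LOW) → (Manipulate, open_gripper)
  (Dock, SIG_FAR) → (Retreat, open_gripper)
  (Dock, SIG_FAIL) → (Manipulate, drive_stop)  ← event matches
  (Dock, SIG_FULL) → (Dock, drive_fwd)
event = SIG_FAIL selects (Manipulate, drive_stop)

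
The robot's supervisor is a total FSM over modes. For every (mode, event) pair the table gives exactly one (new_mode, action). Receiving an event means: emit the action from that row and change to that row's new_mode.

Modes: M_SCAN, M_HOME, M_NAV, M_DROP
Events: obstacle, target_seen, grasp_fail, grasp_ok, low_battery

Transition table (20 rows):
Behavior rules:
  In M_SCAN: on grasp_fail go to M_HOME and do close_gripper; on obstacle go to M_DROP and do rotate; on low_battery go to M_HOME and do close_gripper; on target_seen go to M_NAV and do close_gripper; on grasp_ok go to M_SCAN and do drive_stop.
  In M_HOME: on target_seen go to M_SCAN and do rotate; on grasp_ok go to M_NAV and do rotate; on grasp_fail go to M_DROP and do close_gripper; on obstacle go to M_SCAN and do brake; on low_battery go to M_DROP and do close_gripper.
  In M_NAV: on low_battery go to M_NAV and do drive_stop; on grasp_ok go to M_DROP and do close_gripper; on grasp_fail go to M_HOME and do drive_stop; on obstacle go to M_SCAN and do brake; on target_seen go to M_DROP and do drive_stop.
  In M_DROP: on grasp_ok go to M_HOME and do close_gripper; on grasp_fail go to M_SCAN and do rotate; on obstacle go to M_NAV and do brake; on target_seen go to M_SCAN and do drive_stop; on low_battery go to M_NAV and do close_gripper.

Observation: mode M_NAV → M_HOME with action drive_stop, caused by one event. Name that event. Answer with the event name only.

grasp_fail

try obstacle: (M_NAV, obstacle) → (M_SCAN, brake)
try target_seen: (M_NAV, target_seen) → (M_DROP, drive_stop)
try grasp_fail: (M_NAV, grasp_fail) → (M_HOME, drive_stop)  ← matches
try grasp_ok: (M_NAV, grasp_ok) → (M_DROP, close_gripper)
try low_battery: (M_NAV, low_battery) → (M_NAV, drive_stop)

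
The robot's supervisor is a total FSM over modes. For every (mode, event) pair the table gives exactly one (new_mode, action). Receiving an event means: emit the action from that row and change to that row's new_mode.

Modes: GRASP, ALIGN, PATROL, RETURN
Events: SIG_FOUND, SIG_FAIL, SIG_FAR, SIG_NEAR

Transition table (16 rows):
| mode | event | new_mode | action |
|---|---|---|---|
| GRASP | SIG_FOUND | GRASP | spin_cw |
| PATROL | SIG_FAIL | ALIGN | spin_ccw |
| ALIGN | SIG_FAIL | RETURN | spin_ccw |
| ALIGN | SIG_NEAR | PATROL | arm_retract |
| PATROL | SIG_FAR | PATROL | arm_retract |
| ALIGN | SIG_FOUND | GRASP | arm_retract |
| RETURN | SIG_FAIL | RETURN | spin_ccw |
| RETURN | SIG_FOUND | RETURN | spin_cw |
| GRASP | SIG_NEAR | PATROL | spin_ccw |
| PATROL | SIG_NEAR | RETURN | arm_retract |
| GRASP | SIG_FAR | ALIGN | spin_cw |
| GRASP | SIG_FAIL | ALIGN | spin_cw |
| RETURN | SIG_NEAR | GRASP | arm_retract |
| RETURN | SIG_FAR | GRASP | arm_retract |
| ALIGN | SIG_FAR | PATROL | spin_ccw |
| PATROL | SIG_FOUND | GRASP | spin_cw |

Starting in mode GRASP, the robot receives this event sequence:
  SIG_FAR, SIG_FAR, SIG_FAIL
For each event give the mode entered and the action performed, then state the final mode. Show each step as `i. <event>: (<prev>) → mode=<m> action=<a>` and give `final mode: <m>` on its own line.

1. SIG_FAR: (GRASP) → mode=ALIGN action=spin_cw
2. SIG_FAR: (ALIGN) → mode=PATROL action=spin_ccw
3. SIG_FAIL: (PATROL) → mode=ALIGN action=spin_ccw

final mode: ALIGN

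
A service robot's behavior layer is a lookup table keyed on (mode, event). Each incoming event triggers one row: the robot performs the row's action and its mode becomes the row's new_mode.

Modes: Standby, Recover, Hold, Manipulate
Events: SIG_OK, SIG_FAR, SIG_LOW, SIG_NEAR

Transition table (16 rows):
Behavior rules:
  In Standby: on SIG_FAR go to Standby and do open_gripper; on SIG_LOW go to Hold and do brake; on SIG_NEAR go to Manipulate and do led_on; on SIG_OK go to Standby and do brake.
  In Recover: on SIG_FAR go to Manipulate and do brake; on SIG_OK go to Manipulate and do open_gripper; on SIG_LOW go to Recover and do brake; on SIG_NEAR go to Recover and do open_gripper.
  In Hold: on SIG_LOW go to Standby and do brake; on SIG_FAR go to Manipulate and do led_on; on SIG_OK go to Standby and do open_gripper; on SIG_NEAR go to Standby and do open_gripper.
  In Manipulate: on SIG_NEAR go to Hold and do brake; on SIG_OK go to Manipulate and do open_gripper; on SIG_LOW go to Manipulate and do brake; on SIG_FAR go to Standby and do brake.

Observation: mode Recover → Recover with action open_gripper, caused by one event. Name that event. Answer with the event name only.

SIG_NEAR

try SIG_OK: (Recover, SIG_OK) → (Manipulate, open_gripper)
try SIG_FAR: (Recover, SIG_FAR) → (Manipulate, brake)
try SIG_LOW: (Recover, SIG_LOW) → (Recover, brake)
try SIG_NEAR: (Recover, SIG_NEAR) → (Recover, open_gripper)  ← matches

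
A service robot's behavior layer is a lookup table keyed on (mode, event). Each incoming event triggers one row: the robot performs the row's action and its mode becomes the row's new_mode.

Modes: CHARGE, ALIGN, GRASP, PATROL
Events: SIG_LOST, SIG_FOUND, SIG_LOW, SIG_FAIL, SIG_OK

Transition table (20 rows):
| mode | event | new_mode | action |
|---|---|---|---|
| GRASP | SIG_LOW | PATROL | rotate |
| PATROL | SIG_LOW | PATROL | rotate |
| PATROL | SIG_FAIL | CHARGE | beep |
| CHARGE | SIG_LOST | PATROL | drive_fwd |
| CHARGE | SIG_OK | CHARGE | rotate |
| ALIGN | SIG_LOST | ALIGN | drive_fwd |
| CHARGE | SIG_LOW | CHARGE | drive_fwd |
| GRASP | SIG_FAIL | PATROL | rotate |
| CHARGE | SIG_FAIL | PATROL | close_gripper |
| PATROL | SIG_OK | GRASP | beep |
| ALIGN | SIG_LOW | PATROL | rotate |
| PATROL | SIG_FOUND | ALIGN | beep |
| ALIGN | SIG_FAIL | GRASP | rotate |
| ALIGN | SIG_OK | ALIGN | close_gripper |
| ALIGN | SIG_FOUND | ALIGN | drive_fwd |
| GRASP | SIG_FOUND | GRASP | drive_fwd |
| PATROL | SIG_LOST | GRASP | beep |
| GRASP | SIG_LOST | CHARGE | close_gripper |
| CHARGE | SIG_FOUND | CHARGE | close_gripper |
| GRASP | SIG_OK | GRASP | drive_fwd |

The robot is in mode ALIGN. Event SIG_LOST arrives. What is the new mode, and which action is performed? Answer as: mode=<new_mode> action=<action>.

current mode = ALIGN; filter table to that mode:
  (ALIGN, SIG_LOST) → (ALIGN, drive_fwd)  ← event matches
  (ALIGN, SIG_LOW) → (PATROL, rotate)
  (ALIGN, SIG_FAIL) → (GRASP, rotate)
  (ALIGN, SIG_OK) → (ALIGN, close_gripper)
  (ALIGN, SIG_FOUND) → (ALIGN, drive_fwd)
event = SIG_LOST selects (ALIGN, drive_fwd)

mode=ALIGN action=drive_fwd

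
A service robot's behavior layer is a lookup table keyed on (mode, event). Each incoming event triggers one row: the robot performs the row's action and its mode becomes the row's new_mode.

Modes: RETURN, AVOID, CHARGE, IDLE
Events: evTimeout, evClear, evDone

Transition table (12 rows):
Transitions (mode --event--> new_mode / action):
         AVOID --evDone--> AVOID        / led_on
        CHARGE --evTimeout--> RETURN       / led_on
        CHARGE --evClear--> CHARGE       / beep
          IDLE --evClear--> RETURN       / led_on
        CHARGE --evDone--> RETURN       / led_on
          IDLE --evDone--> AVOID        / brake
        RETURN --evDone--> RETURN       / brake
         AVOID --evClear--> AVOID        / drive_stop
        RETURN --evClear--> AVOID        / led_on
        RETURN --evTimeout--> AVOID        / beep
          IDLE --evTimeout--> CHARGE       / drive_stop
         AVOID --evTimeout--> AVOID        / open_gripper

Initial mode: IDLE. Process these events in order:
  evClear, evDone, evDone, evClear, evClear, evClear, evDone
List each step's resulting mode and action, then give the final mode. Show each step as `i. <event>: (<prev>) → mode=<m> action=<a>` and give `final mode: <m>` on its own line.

1. evClear: (IDLE) → mode=RETURN action=led_on
2. evDone: (RETURN) → mode=RETURN action=brake
3. evDone: (RETURN) → mode=RETURN action=brake
4. evClear: (RETURN) → mode=AVOID action=led_on
5. evClear: (AVOID) → mode=AVOID action=drive_stop
6. evClear: (AVOID) → mode=AVOID action=drive_stop
7. evDone: (AVOID) → mode=AVOID action=led_on

final mode: AVOID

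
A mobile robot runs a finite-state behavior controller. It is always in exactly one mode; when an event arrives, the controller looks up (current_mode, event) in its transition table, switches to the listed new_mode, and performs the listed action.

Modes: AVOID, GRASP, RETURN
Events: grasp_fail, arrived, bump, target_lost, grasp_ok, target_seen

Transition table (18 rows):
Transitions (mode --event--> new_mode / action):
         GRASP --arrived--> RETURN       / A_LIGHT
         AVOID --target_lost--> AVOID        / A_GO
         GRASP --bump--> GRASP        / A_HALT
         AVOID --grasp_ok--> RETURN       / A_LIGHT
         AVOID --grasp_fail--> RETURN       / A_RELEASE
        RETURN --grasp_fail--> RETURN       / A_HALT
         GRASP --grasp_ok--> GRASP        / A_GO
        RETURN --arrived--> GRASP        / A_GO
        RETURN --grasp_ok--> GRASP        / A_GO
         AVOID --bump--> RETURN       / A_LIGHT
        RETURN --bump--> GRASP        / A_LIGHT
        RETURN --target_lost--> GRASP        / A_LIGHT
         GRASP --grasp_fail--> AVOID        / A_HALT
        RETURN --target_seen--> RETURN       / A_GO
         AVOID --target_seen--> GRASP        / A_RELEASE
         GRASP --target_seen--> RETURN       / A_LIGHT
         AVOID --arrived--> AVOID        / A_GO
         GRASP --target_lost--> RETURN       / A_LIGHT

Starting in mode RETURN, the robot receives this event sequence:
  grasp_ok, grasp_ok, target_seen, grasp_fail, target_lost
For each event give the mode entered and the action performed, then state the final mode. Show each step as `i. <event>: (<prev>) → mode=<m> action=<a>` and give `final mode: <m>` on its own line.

1. grasp_ok: (RETURN) → mode=GRASP action=A_GO
2. grasp_ok: (GRASP) → mode=GRASP action=A_GO
3. target_seen: (GRASP) → mode=RETURN action=A_LIGHT
4. grasp_fail: (RETURN) → mode=RETURN action=A_HALT
5. target_lost: (RETURN) → mode=GRASP action=A_LIGHT

final mode: GRASP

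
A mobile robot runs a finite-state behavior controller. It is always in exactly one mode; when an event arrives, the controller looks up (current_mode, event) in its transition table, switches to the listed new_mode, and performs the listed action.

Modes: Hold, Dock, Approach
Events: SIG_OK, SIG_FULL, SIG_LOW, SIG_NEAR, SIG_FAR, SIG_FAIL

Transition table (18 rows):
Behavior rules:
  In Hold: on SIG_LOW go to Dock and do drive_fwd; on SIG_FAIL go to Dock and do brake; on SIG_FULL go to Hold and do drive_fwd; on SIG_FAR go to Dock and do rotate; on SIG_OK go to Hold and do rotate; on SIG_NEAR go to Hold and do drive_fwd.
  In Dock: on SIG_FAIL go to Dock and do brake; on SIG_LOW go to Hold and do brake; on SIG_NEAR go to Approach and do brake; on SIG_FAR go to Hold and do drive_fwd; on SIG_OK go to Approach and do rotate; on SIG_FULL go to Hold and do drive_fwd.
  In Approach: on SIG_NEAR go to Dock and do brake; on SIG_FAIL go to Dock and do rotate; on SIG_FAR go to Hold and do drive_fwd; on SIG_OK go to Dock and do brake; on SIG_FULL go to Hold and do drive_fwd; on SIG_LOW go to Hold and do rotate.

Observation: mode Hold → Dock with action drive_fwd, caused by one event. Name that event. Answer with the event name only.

try SIG_OK: (Hold, SIG_OK) → (Hold, rotate)
try SIG_FULL: (Hold, SIG_FULL) → (Hold, drive_fwd)
try SIG_LOW: (Hold, SIG_LOW) → (Dock, drive_fwd)  ← matches
try SIG_NEAR: (Hold, SIG_NEAR) → (Hold, drive_fwd)
try SIG_FAR: (Hold, SIG_FAR) → (Dock, rotate)
try SIG_FAIL: (Hold, SIG_FAIL) → (Dock, brake)

SIG_LOW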